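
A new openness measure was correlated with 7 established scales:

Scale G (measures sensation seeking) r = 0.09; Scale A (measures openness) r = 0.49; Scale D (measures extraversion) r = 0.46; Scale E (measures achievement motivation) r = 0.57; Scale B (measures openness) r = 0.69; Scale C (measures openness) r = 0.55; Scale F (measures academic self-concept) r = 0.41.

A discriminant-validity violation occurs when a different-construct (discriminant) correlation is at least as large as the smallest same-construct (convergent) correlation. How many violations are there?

Convergent (same construct = openness): Scale A, Scale B, Scale C.
Smallest convergent = 0.49. Discriminant values: 0.09, 0.46, 0.57, 0.41; count ≥ 0.49 → 1.

1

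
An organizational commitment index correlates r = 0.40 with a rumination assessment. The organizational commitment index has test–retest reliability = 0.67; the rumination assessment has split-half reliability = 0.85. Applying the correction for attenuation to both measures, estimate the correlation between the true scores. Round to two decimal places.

r_true = r_obs / √(r_xx · r_yy) = 0.40 / √(0.67 × 0.85) = 0.40 / √0.5695 = 0.40 / 0.7547 ≈ 0.53.

0.53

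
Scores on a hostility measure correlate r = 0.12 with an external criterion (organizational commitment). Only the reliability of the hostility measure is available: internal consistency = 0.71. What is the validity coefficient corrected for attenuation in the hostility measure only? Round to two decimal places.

0.14

Single correction: r_c = r_obs / √r_xx = 0.12 / √0.71 = 0.12 / 0.8426 ≈ 0.14.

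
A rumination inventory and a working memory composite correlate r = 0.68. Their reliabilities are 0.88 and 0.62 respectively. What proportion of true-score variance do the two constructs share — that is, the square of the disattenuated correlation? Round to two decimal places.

Disattenuated r = 0.68 / √(0.88 × 0.62) = 0.68 / 0.7386 = 0.9207.
Shared true-score variance = 0.9207² = 0.8477 ≈ 0.85.

0.85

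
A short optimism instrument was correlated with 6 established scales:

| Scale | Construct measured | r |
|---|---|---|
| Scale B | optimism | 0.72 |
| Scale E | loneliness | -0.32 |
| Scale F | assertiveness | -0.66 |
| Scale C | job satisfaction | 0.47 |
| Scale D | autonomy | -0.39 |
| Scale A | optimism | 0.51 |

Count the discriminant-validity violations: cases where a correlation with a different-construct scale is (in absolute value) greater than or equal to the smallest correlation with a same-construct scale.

1

Convergent (same construct = optimism): Scale B, Scale A.
Smallest convergent = 0.51. Discriminant |r|: 0.32, 0.66, 0.47, 0.39; count ≥ 0.51 → 1.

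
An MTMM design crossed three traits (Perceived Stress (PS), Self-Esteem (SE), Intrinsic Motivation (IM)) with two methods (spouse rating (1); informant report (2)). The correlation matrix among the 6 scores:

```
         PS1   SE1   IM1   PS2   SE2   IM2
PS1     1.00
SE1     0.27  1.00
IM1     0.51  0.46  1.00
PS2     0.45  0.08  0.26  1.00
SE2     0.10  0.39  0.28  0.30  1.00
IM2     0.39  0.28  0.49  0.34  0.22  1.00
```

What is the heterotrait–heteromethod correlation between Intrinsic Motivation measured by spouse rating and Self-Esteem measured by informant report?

0.28

Different traits and methods: r(IM1, SE2) = 0.28.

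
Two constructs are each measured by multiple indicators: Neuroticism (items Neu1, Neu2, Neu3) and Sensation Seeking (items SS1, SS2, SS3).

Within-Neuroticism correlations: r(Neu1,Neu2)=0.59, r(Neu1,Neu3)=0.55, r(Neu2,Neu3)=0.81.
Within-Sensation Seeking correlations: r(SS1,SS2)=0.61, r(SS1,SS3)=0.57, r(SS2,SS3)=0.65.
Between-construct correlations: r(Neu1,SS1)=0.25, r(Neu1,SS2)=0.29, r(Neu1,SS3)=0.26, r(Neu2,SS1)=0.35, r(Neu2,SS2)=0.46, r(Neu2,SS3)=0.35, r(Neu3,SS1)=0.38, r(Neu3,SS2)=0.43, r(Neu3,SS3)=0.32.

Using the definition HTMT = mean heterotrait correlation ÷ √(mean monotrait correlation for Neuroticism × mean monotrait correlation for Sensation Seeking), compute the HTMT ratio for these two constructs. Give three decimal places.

0.545

Mean between = 3.09/9 = 0.3433.
Mean within-Neu = 1.95/3 = 0.6500; mean within-SS = 1.83/3 = 0.6100.
Geometric mean = √(0.6500 × 0.6100) = 0.6297.
HTMT = 0.3433 / 0.6297 = 0.545.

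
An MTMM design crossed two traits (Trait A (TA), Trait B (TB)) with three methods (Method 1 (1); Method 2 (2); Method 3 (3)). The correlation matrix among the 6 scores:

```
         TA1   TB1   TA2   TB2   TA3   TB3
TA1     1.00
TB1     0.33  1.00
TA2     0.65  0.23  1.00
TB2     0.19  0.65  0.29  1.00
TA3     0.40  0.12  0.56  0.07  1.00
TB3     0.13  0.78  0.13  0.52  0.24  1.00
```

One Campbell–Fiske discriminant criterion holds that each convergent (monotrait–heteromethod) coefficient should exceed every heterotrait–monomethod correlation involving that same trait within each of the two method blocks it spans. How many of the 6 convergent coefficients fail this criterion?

Each convergent coefficient versus the relevant comparison correlations:
TA (methods 1·2): 0.65 vs {0.33, 0.29} → pass.
TA (methods 1·3): 0.40 vs {0.33, 0.24} → pass.
TA (methods 2·3): 0.56 vs {0.29, 0.24} → pass.
TB (methods 1·2): 0.65 vs {0.33, 0.29} → pass.
TB (methods 1·3): 0.78 vs {0.33, 0.24} → pass.
TB (methods 2·3): 0.52 vs {0.29, 0.24} → pass.
0 of 6 fail.

0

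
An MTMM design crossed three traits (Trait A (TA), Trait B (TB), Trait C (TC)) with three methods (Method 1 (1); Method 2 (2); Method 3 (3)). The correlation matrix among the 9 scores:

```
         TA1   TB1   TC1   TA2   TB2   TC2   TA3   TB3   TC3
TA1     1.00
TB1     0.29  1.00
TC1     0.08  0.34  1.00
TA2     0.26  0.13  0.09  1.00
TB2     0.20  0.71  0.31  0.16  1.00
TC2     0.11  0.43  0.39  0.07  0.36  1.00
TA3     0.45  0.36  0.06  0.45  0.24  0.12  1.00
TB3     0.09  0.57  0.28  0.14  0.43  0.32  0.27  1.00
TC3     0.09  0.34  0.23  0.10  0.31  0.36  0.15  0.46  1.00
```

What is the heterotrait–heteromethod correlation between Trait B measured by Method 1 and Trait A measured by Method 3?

Different traits and methods: r(TB1, TA3) = 0.36.

0.36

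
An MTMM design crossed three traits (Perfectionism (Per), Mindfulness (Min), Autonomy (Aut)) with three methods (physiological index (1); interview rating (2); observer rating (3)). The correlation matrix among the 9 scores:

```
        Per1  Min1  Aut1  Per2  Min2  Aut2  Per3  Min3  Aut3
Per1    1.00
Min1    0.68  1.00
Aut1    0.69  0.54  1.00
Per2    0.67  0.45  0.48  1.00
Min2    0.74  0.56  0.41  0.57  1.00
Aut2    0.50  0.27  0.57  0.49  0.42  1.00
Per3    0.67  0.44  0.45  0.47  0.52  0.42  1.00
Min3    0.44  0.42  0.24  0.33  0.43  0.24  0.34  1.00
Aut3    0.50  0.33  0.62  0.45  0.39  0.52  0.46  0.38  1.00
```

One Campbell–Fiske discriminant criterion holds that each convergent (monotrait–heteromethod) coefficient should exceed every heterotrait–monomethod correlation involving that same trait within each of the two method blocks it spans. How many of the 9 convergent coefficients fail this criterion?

8

Checking each validity diagonal entry against its comparison values:
Per (methods 1·2): 0.67 vs {0.68, 0.57, 0.69, 0.49} → fail.
Per (methods 1·3): 0.67 vs {0.68, 0.34, 0.69, 0.46} → fail.
Per (methods 2·3): 0.47 vs {0.57, 0.34, 0.49, 0.46} → fail.
Min (methods 1·2): 0.56 vs {0.68, 0.57, 0.54, 0.42} → fail.
Min (methods 1·3): 0.42 vs {0.68, 0.34, 0.54, 0.38} → fail.
Min (methods 2·3): 0.43 vs {0.57, 0.34, 0.42, 0.38} → fail.
Aut (methods 1·2): 0.57 vs {0.69, 0.49, 0.54, 0.42} → fail.
Aut (methods 1·3): 0.62 vs {0.69, 0.46, 0.54, 0.38} → fail.
Aut (methods 2·3): 0.52 vs {0.49, 0.46, 0.42, 0.38} → pass.
8 of 9 fail.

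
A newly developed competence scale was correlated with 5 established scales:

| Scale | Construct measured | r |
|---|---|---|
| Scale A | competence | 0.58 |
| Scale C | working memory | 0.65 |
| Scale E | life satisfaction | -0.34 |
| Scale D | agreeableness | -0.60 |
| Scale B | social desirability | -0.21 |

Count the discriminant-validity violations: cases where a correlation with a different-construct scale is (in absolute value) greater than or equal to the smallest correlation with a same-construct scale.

2

Convergent (same construct = competence): Scale A.
Smallest convergent = 0.58. Discriminant |r|: 0.65, 0.34, 0.60, 0.21; count ≥ 0.58 → 2.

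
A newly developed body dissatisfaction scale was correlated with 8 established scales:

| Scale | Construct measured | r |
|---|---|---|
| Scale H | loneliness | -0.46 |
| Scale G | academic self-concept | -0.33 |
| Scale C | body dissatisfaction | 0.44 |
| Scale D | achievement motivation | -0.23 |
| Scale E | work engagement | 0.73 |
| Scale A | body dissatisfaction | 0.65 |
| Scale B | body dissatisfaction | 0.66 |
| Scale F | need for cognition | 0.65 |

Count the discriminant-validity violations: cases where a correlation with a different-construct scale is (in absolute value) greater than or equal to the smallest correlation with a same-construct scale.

Convergent (same construct = body dissatisfaction): Scale C, Scale A, Scale B.
Smallest convergent = 0.44. Discriminant |r|: 0.46, 0.33, 0.23, 0.73, 0.65; count ≥ 0.44 → 3.

3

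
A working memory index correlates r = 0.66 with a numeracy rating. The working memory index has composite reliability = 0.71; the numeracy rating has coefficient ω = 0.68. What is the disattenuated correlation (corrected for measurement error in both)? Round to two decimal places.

0.95

r_true = r_obs / √(r_xx · r_yy) = 0.66 / √(0.71 × 0.68) = 0.66 / √0.4828 = 0.66 / 0.6948 ≈ 0.95.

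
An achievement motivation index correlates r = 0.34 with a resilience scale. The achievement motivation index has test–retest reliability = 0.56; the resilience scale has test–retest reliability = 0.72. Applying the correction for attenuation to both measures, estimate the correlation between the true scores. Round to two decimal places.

r_true = r_obs / √(r_xx · r_yy) = 0.34 / √(0.56 × 0.72) = 0.34 / √0.4032 = 0.34 / 0.6350 ≈ 0.54.

0.54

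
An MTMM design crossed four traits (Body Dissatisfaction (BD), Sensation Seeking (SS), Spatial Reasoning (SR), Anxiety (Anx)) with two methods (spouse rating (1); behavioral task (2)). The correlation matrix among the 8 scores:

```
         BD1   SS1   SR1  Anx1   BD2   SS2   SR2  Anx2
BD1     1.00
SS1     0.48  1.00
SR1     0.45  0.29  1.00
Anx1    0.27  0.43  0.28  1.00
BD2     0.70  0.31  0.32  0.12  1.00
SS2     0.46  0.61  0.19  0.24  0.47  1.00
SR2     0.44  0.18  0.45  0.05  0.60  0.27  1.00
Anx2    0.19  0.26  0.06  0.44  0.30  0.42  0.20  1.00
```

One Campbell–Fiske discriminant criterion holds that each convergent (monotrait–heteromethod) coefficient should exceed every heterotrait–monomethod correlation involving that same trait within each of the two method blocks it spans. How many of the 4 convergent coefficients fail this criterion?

Convergent coefficients and their comparison sets:
BD (methods 1·2): 0.70 vs {0.48, 0.47, 0.45, 0.60, 0.27, 0.30} → pass.
SS (methods 1·2): 0.61 vs {0.48, 0.47, 0.29, 0.27, 0.43, 0.42} → pass.
SR (methods 1·2): 0.45 vs {0.45, 0.60, 0.29, 0.27, 0.28, 0.20} → fail.
Anx (methods 1·2): 0.44 vs {0.27, 0.30, 0.43, 0.42, 0.28, 0.20} → pass.
1 of 4 fail.

1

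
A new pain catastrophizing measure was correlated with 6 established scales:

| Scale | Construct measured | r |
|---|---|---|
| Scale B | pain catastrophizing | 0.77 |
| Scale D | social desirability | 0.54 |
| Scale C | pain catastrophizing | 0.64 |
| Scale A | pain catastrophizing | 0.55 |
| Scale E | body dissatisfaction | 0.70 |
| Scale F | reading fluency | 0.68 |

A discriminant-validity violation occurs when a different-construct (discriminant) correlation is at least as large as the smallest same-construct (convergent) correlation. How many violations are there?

Convergent (same construct = pain catastrophizing): Scale B, Scale C, Scale A.
Smallest convergent = 0.55. Discriminant values: 0.54, 0.70, 0.68; count ≥ 0.55 → 2.

2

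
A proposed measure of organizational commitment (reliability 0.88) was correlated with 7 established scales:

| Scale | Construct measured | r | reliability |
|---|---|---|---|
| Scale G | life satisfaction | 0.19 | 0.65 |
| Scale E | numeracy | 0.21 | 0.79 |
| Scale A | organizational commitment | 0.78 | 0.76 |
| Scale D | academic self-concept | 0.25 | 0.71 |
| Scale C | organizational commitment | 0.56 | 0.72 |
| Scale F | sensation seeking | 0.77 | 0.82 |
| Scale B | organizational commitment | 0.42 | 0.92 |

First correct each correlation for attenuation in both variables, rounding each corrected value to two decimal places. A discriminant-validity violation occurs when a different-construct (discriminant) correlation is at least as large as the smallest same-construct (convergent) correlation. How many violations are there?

1

Disattenuated r (r / √(r_scale · r_new)):
  Scale G (disc): 0.19 / √(0.65·0.88) = 0.25
  Scale E (disc): 0.21 / √(0.79·0.88) = 0.25
  Scale A (conv): 0.78 / √(0.76·0.88) = 0.95
  Scale D (disc): 0.25 / √(0.71·0.88) = 0.32
  Scale C (conv): 0.56 / √(0.72·0.88) = 0.70
  Scale F (disc): 0.77 / √(0.82·0.88) = 0.91
  Scale B (conv): 0.42 / √(0.92·0.88) = 0.47
Smallest convergent = 0.47. Discriminant values: 0.25, 0.25, 0.32, 0.91; count ≥ 0.47 → 1.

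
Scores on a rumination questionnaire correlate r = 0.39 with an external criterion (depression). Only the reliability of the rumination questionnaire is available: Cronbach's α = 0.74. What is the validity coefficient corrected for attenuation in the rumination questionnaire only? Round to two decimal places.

Single correction: r_c = r_obs / √r_xx = 0.39 / √0.74 = 0.39 / 0.8602 ≈ 0.45.

0.45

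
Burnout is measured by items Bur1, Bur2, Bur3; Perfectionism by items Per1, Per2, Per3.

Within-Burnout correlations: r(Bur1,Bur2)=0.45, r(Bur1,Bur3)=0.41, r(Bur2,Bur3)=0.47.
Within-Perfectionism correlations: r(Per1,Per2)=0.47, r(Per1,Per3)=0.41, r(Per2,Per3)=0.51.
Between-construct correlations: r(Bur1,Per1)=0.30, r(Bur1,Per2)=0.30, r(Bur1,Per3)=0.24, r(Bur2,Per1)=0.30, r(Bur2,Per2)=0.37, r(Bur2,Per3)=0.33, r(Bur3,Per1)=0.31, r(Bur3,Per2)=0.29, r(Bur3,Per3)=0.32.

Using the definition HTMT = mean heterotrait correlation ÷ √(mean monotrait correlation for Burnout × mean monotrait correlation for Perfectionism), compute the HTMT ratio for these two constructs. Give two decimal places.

0.68

Mean heterotrait r = 2.76/9 = 0.3067.
Mean within-Bur = 1.33/3 = 0.4433; mean within-Per = 1.39/3 = 0.4633.
Geometric mean = √(0.4433 × 0.4633) = 0.4532.
HTMT = 0.3067 / 0.4532 = 0.68.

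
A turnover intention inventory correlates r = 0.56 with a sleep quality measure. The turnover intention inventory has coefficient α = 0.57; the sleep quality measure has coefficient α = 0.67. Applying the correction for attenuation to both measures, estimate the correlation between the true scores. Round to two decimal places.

r_true = r_obs / √(r_xx · r_yy) = 0.56 / √(0.57 × 0.67) = 0.56 / √0.3819 = 0.56 / 0.6180 ≈ 0.91.

0.91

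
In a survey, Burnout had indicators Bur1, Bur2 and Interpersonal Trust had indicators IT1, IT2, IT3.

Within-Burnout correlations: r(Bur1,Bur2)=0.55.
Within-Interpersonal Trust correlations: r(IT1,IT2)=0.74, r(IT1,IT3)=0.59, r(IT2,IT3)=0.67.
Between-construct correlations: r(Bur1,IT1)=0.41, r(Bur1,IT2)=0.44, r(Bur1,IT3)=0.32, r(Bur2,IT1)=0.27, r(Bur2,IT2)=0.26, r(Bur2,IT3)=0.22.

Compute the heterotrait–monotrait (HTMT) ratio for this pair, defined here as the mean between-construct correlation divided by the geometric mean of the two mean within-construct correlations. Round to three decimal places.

Between-construct mean = 1.92/6 = 0.3200.
Mean within-Bur = 0.55/1 = 0.5500; mean within-IT = 2.00/3 = 0.6667.
Geometric mean = √(0.5500 × 0.6667) = 0.6055.
HTMT = 0.3200 / 0.6055 = 0.528.

0.528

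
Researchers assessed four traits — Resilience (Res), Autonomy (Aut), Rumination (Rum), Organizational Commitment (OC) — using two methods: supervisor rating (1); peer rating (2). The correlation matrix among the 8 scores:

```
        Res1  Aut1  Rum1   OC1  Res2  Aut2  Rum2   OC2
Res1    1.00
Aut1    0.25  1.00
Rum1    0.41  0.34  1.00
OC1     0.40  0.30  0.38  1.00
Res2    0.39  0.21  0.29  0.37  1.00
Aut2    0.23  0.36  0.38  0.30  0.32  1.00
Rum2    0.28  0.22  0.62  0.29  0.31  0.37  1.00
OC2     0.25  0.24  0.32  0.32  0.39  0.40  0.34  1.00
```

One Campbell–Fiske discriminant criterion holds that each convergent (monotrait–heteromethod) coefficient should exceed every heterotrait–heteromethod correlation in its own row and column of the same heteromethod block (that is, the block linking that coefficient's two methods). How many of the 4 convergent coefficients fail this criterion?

2

Checking each validity diagonal entry against its comparison values:
Res (methods 1·2): 0.39 vs {0.23, 0.21, 0.28, 0.29, 0.25, 0.37} → pass.
Aut (methods 1·2): 0.36 vs {0.21, 0.23, 0.22, 0.38, 0.24, 0.30} → fail.
Rum (methods 1·2): 0.62 vs {0.29, 0.28, 0.38, 0.22, 0.32, 0.29} → pass.
OC (methods 1·2): 0.32 vs {0.37, 0.25, 0.30, 0.24, 0.29, 0.32} → fail.
2 of 4 fail.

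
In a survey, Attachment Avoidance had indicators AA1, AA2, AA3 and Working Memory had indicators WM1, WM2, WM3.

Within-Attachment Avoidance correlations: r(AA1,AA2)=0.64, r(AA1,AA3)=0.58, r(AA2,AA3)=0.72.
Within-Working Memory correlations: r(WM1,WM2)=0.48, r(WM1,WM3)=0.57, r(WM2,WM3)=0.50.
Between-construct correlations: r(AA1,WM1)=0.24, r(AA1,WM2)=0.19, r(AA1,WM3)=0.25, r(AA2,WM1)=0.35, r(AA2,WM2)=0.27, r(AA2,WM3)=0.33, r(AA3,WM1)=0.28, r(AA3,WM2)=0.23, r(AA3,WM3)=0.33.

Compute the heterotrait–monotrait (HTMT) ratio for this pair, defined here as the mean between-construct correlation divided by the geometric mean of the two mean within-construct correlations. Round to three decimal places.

0.475

Mean between = 2.47/9 = 0.2744.
Mean within-AA = 1.94/3 = 0.6467; mean within-WM = 1.55/3 = 0.5167.
Geometric mean = √(0.6467 × 0.5167) = 0.5781.
HTMT = 0.2744 / 0.5781 = 0.475.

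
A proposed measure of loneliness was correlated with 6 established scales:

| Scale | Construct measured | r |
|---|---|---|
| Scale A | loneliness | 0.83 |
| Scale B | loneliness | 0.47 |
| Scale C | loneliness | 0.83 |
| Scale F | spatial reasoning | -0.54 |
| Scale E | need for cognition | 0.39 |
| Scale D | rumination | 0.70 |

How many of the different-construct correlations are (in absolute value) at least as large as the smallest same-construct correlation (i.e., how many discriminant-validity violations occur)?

2

Convergent (same construct = loneliness): Scale A, Scale B, Scale C.
Smallest convergent = 0.47. Discriminant |r|: 0.54, 0.39, 0.70; count ≥ 0.47 → 2.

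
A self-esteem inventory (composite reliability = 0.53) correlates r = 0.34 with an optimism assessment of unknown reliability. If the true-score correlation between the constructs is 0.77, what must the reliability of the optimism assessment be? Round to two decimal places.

0.37

r_true = r_obs / √(r_xx · r_yy) ⇒ 0.77 = 0.34 / √(0.53 · r_yy).
√(0.53 · r_yy) = 0.34 / 0.77 = 0.4416; 0.53 · r_yy = 0.1950; r_yy = 0.1950 / 0.53 ≈ 0.37.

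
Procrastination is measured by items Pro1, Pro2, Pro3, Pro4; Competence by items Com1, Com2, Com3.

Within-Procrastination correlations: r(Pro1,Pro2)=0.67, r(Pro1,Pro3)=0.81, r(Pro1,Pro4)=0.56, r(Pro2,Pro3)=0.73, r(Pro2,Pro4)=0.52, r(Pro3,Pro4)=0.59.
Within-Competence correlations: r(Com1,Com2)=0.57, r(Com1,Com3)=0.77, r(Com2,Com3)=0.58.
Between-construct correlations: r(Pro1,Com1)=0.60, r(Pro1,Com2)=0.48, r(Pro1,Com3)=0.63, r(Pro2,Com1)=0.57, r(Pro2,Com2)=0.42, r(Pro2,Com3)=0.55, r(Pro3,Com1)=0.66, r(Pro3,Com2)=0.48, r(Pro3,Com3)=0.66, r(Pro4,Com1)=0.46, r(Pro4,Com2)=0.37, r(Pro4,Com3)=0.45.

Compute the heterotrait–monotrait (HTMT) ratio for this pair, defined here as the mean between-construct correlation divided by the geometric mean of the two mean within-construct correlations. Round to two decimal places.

Mean heterotrait r = 6.33/12 = 0.5275.
Mean within-Pro = 3.88/6 = 0.6467; mean within-Com = 1.92/3 = 0.6400.
Geometric mean = √(0.6467 × 0.6400) = 0.6433.
HTMT = 0.5275 / 0.6433 = 0.82.

0.82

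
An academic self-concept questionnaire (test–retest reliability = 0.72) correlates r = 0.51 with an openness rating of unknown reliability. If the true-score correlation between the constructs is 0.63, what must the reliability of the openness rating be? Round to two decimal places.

r_true = r_obs / √(r_xx · r_yy) ⇒ 0.63 = 0.51 / √(0.72 · r_yy).
√(0.72 · r_yy) = 0.51 / 0.63 = 0.8095; 0.72 · r_yy = 0.6553; r_yy = 0.6553 / 0.72 ≈ 0.91.

0.91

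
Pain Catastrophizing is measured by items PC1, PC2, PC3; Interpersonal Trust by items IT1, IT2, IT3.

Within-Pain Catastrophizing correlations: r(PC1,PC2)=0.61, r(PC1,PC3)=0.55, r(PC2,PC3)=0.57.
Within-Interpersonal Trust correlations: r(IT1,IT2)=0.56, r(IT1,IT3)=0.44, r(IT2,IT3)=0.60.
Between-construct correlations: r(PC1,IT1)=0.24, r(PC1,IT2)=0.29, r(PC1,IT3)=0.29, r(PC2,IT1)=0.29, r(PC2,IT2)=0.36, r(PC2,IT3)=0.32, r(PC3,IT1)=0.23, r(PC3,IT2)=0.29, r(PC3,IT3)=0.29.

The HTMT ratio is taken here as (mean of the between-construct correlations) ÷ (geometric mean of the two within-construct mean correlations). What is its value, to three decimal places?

0.521

Between-construct mean = 2.60/9 = 0.2889.
Mean within-PC = 1.73/3 = 0.5767; mean within-IT = 1.60/3 = 0.5333.
Geometric mean = √(0.5767 × 0.5333) = 0.5546.
HTMT = 0.2889 / 0.5546 = 0.521.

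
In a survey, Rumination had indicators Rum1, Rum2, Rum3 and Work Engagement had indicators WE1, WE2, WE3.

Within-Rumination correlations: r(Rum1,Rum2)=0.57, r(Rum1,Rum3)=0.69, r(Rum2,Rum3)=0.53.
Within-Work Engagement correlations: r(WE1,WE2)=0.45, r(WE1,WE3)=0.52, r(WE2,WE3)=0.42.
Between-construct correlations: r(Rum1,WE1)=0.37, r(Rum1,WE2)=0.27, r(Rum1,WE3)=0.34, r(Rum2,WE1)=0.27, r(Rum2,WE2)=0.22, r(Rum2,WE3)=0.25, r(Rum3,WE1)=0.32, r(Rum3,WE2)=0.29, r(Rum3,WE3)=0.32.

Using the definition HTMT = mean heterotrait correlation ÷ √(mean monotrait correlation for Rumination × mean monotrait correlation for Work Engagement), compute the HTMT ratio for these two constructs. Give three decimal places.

Mean between = 2.65/9 = 0.2944.
Mean within-Rum = 1.79/3 = 0.5967; mean within-WE = 1.39/3 = 0.4633.
Geometric mean = √(0.5967 × 0.4633) = 0.5258.
HTMT = 0.2944 / 0.5258 = 0.560.

0.560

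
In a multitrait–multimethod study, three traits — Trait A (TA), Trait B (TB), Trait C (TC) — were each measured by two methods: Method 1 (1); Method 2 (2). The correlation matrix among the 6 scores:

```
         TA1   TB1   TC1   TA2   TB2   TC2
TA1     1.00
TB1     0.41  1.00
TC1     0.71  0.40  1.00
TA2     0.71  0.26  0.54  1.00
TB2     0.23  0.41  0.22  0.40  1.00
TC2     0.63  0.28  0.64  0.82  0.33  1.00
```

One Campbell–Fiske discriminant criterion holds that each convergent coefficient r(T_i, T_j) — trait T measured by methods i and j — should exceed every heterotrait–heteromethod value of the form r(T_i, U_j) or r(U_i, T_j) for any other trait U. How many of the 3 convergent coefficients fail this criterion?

0

Checking each validity diagonal entry against its comparison values:
TA (methods 1·2): 0.71 vs {0.23, 0.26, 0.63, 0.54} → pass.
TB (methods 1·2): 0.41 vs {0.26, 0.23, 0.28, 0.22} → pass.
TC (methods 1·2): 0.64 vs {0.54, 0.63, 0.22, 0.28} → pass.
0 of 3 fail.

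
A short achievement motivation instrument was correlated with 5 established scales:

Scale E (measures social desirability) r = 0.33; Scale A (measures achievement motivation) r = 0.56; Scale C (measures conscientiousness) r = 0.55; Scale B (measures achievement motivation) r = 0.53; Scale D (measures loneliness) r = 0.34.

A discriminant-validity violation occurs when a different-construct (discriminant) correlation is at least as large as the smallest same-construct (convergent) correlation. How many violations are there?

Convergent (same construct = achievement motivation): Scale A, Scale B.
Smallest convergent = 0.53. Discriminant values: 0.33, 0.55, 0.34; count ≥ 0.53 → 1.

1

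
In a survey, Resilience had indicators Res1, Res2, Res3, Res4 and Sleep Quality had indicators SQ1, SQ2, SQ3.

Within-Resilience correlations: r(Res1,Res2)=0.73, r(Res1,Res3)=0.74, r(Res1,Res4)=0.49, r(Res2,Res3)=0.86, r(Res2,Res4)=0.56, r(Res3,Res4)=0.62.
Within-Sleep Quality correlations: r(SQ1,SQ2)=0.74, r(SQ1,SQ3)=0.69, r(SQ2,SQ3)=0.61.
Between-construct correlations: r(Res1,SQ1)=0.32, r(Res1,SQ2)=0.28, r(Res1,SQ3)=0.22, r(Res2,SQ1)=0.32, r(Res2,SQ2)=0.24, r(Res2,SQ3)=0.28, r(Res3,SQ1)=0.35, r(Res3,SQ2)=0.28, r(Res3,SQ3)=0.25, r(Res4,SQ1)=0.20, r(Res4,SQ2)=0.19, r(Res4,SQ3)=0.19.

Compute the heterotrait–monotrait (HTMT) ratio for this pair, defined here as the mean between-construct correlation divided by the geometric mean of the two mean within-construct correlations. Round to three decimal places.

0.386

Mean heterotrait r = 3.12/12 = 0.2600.
Mean within-Res = 4.00/6 = 0.6667; mean within-SQ = 2.04/3 = 0.6800.
Geometric mean = √(0.6667 × 0.6800) = 0.6733.
HTMT = 0.2600 / 0.6733 = 0.386.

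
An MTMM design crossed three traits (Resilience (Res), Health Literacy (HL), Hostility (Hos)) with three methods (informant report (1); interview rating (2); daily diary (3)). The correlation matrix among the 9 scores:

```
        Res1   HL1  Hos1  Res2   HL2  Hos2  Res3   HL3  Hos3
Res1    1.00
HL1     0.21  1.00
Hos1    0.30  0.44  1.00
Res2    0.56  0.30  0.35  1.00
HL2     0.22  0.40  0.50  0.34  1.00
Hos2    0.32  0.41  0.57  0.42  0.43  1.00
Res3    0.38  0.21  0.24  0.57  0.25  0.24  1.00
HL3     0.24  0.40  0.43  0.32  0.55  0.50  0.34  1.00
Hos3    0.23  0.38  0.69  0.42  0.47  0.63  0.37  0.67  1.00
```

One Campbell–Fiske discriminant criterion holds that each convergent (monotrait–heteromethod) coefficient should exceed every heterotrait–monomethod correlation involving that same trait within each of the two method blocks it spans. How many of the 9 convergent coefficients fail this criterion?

4

Each convergent coefficient versus the relevant comparison correlations:
Res (methods 1·2): 0.56 vs {0.21, 0.34, 0.30, 0.42} → pass.
Res (methods 1·3): 0.38 vs {0.21, 0.34, 0.30, 0.37} → pass.
Res (methods 2·3): 0.57 vs {0.34, 0.34, 0.42, 0.37} → pass.
HL (methods 1·2): 0.40 vs {0.21, 0.34, 0.44, 0.43} → fail.
HL (methods 1·3): 0.40 vs {0.21, 0.34, 0.44, 0.67} → fail.
HL (methods 2·3): 0.55 vs {0.34, 0.34, 0.43, 0.67} → fail.
Hos (methods 1·2): 0.57 vs {0.30, 0.42, 0.44, 0.43} → pass.
Hos (methods 1·3): 0.69 vs {0.30, 0.37, 0.44, 0.67} → pass.
Hos (methods 2·3): 0.63 vs {0.42, 0.37, 0.43, 0.67} → fail.
4 of 9 fail.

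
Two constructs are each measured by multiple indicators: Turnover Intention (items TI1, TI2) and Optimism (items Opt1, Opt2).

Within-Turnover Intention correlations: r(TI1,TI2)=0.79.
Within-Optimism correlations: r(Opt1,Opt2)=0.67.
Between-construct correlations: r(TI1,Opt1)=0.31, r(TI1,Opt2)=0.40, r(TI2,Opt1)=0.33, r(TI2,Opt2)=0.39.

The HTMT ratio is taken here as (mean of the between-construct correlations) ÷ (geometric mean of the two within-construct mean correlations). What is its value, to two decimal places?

0.49

Mean between = 1.43/4 = 0.3575.
Mean within-TI = 0.79/1 = 0.7900; mean within-Opt = 0.67/1 = 0.6700.
Geometric mean = √(0.7900 × 0.6700) = 0.7275.
HTMT = 0.3575 / 0.7275 = 0.49.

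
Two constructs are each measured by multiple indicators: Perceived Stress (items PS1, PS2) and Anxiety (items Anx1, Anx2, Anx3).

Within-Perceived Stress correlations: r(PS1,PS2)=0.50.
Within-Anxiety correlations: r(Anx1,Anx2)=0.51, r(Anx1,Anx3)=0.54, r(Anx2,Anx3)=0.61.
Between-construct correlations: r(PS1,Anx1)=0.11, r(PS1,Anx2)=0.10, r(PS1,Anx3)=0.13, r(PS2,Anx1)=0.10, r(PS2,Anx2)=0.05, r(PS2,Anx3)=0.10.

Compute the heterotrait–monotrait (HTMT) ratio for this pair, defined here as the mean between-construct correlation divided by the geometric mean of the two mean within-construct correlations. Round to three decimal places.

0.187

Mean between = 0.59/6 = 0.0983.
Mean within-PS = 0.50/1 = 0.5000; mean within-Anx = 1.66/3 = 0.5533.
Geometric mean = √(0.5000 × 0.5533) = 0.5260.
HTMT = 0.0983 / 0.5260 = 0.187.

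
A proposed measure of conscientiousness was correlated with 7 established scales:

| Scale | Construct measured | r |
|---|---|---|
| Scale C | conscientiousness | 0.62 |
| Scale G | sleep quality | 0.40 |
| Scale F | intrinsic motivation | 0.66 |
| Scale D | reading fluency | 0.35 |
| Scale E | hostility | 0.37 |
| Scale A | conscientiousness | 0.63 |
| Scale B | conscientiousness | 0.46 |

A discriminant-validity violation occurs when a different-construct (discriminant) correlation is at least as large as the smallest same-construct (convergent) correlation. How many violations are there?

Convergent (same construct = conscientiousness): Scale C, Scale A, Scale B.
Smallest convergent = 0.46. Discriminant values: 0.40, 0.66, 0.35, 0.37; count ≥ 0.46 → 1.

1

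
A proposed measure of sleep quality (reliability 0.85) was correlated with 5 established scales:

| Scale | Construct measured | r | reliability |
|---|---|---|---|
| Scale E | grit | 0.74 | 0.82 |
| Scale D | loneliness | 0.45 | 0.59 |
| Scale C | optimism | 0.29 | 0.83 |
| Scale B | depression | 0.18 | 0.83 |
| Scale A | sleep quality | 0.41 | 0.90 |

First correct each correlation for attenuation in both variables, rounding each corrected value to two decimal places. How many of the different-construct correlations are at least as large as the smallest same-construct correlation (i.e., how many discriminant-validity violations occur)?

2

Disattenuated r (r / √(r_scale · r_new)):
  Scale E (disc): 0.74 / √(0.82·0.85) = 0.89
  Scale D (disc): 0.45 / √(0.59·0.85) = 0.64
  Scale C (disc): 0.29 / √(0.83·0.85) = 0.35
  Scale B (disc): 0.18 / √(0.83·0.85) = 0.21
  Scale A (conv): 0.41 / √(0.90·0.85) = 0.47
Smallest convergent = 0.47. Discriminant values: 0.89, 0.64, 0.35, 0.21; count ≥ 0.47 → 2.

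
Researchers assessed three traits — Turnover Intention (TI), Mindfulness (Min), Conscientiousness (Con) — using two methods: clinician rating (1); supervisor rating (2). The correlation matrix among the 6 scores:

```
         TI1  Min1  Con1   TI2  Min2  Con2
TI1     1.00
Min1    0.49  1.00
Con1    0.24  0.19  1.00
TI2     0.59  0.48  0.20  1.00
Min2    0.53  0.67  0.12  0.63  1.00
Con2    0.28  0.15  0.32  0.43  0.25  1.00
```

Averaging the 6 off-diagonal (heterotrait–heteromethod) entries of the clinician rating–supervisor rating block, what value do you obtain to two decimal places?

HTHM values (method 1 × method 2): 0.53, 0.28, 0.48, 0.15, 0.20, 0.12; mean = 1.76/6 = 0.29.

0.29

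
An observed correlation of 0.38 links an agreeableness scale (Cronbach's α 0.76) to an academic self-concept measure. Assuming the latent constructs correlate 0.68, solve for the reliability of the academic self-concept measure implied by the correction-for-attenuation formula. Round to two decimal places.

0.41

r_true = r_obs / √(r_xx · r_yy) ⇒ 0.68 = 0.38 / √(0.76 · r_yy).
√(0.76 · r_yy) = 0.38 / 0.68 = 0.5588; 0.76 · r_yy = 0.3123; r_yy = 0.3123 / 0.76 ≈ 0.41.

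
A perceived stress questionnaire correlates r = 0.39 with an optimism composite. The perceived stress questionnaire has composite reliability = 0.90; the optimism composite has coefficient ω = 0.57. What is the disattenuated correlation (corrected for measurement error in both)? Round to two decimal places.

0.54

r_true = r_obs / √(r_xx · r_yy) = 0.39 / √(0.90 × 0.57) = 0.39 / √0.5130 = 0.39 / 0.7162 ≈ 0.54.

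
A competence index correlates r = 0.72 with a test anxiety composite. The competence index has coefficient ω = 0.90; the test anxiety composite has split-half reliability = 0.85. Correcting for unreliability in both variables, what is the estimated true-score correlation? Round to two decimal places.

0.82

r_true = r_obs / √(r_xx · r_yy) = 0.72 / √(0.90 × 0.85) = 0.72 / √0.7650 = 0.72 / 0.8746 ≈ 0.82.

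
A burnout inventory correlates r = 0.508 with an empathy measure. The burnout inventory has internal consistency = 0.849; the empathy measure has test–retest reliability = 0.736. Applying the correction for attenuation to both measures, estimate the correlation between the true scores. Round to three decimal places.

r_true = r_obs / √(r_xx · r_yy) = 0.508 / √(0.849 × 0.736) = 0.508 / √0.624864 = 0.508 / 0.7905 ≈ 0.643.

0.643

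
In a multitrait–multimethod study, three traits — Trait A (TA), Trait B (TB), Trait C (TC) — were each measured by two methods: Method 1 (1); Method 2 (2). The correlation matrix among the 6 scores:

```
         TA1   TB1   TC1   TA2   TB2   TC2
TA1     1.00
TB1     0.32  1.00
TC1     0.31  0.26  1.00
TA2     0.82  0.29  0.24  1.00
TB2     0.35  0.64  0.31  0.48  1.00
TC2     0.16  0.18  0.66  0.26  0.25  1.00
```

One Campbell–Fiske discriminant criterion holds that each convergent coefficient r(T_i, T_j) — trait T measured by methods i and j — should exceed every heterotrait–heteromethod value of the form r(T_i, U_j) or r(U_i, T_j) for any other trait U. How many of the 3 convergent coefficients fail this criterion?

Each convergent coefficient versus the relevant comparison correlations:
TA (methods 1·2): 0.82 vs {0.35, 0.29, 0.16, 0.24} → pass.
TB (methods 1·2): 0.64 vs {0.29, 0.35, 0.18, 0.31} → pass.
TC (methods 1·2): 0.66 vs {0.24, 0.16, 0.31, 0.18} → pass.
0 of 3 fail.

0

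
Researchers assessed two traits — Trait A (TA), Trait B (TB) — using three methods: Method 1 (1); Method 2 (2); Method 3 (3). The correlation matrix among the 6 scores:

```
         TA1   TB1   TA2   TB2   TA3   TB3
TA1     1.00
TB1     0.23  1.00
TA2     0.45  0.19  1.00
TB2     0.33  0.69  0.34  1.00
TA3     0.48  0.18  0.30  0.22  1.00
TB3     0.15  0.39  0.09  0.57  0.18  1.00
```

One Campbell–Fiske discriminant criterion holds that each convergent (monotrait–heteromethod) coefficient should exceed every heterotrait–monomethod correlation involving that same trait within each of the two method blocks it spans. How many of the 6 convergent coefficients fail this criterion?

1

Checking each validity diagonal entry against its comparison values:
TA (methods 1·2): 0.45 vs {0.23, 0.34} → pass.
TA (methods 1·3): 0.48 vs {0.23, 0.18} → pass.
TA (methods 2·3): 0.30 vs {0.34, 0.18} → fail.
TB (methods 1·2): 0.69 vs {0.23, 0.34} → pass.
TB (methods 1·3): 0.39 vs {0.23, 0.18} → pass.
TB (methods 2·3): 0.57 vs {0.34, 0.18} → pass.
1 of 6 fail.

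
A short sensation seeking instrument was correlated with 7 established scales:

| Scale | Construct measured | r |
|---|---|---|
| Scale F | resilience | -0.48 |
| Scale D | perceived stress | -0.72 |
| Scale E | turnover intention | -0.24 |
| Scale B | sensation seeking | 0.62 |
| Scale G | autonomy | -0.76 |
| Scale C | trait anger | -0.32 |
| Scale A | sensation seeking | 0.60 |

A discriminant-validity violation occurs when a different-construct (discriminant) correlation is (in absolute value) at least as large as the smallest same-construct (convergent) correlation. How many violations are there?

Convergent (same construct = sensation seeking): Scale B, Scale A.
Smallest convergent = 0.60. Discriminant |r|: 0.48, 0.72, 0.24, 0.76, 0.32; count ≥ 0.60 → 2.

2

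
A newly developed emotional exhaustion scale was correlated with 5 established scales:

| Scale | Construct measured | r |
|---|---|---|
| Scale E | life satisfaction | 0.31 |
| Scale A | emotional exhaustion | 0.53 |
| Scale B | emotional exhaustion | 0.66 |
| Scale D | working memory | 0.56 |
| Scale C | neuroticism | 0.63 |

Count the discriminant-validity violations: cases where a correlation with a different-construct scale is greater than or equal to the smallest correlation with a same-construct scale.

Convergent (same construct = emotional exhaustion): Scale A, Scale B.
Smallest convergent = 0.53. Discriminant values: 0.31, 0.56, 0.63; count ≥ 0.53 → 2.

2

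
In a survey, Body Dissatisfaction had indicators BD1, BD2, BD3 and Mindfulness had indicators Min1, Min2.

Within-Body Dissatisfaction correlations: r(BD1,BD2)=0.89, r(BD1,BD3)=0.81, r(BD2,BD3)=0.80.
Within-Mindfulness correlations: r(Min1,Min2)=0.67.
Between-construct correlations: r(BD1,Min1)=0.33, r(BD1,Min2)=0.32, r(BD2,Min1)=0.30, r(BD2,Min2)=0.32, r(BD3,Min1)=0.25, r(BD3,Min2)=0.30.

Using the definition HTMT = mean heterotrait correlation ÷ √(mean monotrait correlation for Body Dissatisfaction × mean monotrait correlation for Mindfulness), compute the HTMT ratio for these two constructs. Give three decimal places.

Mean between = 1.82/6 = 0.3033.
Mean within-BD = 2.50/3 = 0.8333; mean within-Min = 0.67/1 = 0.6700.
Geometric mean = √(0.8333 × 0.6700) = 0.7472.
HTMT = 0.3033 / 0.7472 = 0.406.

0.406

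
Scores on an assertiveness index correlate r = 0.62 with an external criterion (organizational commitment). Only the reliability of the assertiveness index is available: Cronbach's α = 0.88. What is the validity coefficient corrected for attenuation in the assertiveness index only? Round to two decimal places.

Single correction: r_c = r_obs / √r_xx = 0.62 / √0.88 = 0.62 / 0.9381 ≈ 0.66.

0.66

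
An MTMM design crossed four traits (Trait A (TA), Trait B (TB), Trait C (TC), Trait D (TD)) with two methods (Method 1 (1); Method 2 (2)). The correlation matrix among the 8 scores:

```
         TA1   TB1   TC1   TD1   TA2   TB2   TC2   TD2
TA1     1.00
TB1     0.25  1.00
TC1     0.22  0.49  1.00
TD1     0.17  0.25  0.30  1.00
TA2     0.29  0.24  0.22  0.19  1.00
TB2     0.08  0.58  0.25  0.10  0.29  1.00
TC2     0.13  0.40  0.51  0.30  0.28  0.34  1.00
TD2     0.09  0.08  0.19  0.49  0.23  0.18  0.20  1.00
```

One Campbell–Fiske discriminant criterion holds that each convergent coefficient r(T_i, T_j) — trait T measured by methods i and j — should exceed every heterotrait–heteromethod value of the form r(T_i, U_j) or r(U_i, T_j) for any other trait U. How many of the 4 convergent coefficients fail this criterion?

0

Each convergent coefficient versus the relevant comparison correlations:
TA (methods 1·2): 0.29 vs {0.08, 0.24, 0.13, 0.22, 0.09, 0.19} → pass.
TB (methods 1·2): 0.58 vs {0.24, 0.08, 0.40, 0.25, 0.08, 0.10} → pass.
TC (methods 1·2): 0.51 vs {0.22, 0.13, 0.25, 0.40, 0.19, 0.30} → pass.
TD (methods 1·2): 0.49 vs {0.19, 0.09, 0.10, 0.08, 0.30, 0.19} → pass.
0 of 4 fail.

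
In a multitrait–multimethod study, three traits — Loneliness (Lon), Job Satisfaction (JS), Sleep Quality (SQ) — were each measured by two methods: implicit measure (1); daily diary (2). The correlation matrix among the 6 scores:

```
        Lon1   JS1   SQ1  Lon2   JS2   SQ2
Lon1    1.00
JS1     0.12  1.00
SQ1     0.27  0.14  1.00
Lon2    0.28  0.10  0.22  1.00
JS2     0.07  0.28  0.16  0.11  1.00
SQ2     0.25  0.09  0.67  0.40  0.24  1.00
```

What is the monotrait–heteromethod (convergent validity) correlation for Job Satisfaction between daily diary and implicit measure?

Same trait (JS), different methods: r(JS2, JS1) = 0.28.

0.28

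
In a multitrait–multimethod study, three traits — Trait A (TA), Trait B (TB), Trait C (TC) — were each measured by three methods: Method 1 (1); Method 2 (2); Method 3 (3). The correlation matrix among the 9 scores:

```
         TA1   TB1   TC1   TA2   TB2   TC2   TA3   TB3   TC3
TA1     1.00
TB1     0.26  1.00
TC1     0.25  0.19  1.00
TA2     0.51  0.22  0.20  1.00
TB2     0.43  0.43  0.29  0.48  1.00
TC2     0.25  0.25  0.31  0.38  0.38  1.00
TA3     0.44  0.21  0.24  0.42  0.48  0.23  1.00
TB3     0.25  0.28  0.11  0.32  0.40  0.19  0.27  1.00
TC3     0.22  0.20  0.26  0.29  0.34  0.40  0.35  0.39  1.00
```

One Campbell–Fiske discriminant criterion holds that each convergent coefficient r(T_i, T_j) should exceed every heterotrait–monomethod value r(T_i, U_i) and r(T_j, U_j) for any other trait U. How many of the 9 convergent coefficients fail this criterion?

6

Convergent coefficients and their comparison sets:
TA (methods 1·2): 0.51 vs {0.26, 0.48, 0.25, 0.38} → pass.
TA (methods 1·3): 0.44 vs {0.26, 0.27, 0.25, 0.35} → pass.
TA (methods 2·3): 0.42 vs {0.48, 0.27, 0.38, 0.35} → fail.
TB (methods 1·2): 0.43 vs {0.26, 0.48, 0.19, 0.38} → fail.
TB (methods 1·3): 0.28 vs {0.26, 0.27, 0.19, 0.39} → fail.
TB (methods 2·3): 0.40 vs {0.48, 0.27, 0.38, 0.39} → fail.
TC (methods 1·2): 0.31 vs {0.25, 0.38, 0.19, 0.38} → fail.
TC (methods 1·3): 0.26 vs {0.25, 0.35, 0.19, 0.39} → fail.
TC (methods 2·3): 0.40 vs {0.38, 0.35, 0.38, 0.39} → pass.
6 of 9 fail.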